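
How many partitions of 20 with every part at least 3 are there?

49

There are too many to list fully; the first 12 (by largest part) are:
20
3, 17
4, 16
5, 15
6, 14
3, 3, 14
7, 13
3, 4, 13
8, 12
3, 5, 12
4, 4, 12
9, 11
…and 37 more, for 49 total.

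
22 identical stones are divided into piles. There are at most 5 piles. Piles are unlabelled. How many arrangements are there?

255

There are 255 such partitions.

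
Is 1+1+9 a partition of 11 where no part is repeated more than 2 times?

The parts sum to 11, and the condition 'no summand is used more than 2 times' holds.

Yes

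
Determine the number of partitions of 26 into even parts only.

Direct enumeration gives 101 partitions.

101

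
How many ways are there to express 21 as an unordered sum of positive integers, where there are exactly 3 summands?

A partial list (first 12 by largest part):
19 + 1 + 1
18 + 2 + 1
17 + 3 + 1
17 + 2 + 2
16 + 4 + 1
16 + 3 + 2
15 + 5 + 1
15 + 4 + 2
15 + 3 + 3
14 + 6 + 1
14 + 5 + 2
14 + 4 + 3
…and 25 more, for 37 total.

37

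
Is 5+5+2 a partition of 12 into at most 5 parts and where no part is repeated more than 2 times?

Yes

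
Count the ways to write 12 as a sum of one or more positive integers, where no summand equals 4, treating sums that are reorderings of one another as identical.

55

There are too many to list fully; the first 12 (by largest part) are:
12
11+1
10+2
10+1+1
9+3
9+2+1
9+1+1+1
8+3+1
8+2+2
8+2+1+1
8+1+1+1+1
7+5
…and 43 more, for 55 total.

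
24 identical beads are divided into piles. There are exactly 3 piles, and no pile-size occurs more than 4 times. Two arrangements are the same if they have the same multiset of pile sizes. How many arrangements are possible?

48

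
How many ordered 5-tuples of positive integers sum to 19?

Equivalently, choose which 4 of the 18 gaps become plus signs: C(18,4) = 3060.

3060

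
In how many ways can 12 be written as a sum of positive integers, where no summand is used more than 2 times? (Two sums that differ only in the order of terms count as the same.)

There are too many to list fully; the first 12 (by largest part) are:
12
11 + 1
10 + 2
10 + 1 + 1
9 + 3
9 + 2 + 1
8 + 4
8 + 3 + 1
8 + 2 + 2
8 + 2 + 1 + 1
7 + 5
7 + 4 + 1
…and 24 more, for 36 total.

36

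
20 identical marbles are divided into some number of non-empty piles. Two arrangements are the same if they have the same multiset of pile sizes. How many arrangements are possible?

627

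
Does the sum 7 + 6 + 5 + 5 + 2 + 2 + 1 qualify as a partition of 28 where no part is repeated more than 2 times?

Yes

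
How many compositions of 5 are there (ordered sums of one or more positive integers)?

16

There are 4 gaps and each independently is a cut or not, giving 2^4 = 16.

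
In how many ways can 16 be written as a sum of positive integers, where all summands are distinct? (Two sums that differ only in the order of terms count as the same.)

A partial list (first 12 by largest part):
16
15 + 1
14 + 2
13 + 3
13 + 2 + 1
12 + 4
12 + 3 + 1
11 + 5
11 + 4 + 1
11 + 3 + 2
10 + 6
10 + 5 + 1
…and 20 more, for 32 total.

32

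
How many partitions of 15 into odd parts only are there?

27

A partial list (first 12 by largest part):
15
13 + 1 + 1
11 + 3 + 1
11 + 1 + 1 + 1 + 1
9 + 5 + 1
9 + 3 + 3
9 + 3 + 1 + 1 + 1
9 + 1 + 1 + 1 + 1 + 1 + 1
7 + 7 + 1
7 + 5 + 3
7 + 5 + 1 + 1 + 1
7 + 3 + 3 + 1 + 1
…and 15 more, for 27 total.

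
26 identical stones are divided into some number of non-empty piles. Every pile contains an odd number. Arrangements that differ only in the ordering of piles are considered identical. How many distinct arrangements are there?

165

Systematic enumeration (by largest part, then next-largest, …) yields 165.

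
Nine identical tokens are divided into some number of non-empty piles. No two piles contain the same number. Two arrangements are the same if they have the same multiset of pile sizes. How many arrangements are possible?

8

They are:
9
1 + 8
2 + 7
3 + 6
1 + 2 + 6
4 + 5
1 + 3 + 5
2 + 3 + 4
That's 8 in total.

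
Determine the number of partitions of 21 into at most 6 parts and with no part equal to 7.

261

Counting exhaustively, 261 partitions satisfy the conditions.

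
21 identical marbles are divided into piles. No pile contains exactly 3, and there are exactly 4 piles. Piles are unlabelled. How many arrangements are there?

45

There are too many to list fully; the first 12 (by largest part) are:
1+1+1+18
1+1+2+17
1+2+2+16
1+1+4+15
2+2+2+15
1+1+5+14
1+2+4+14
1+1+6+13
1+2+5+13
2+2+4+13
1+1+7+12
1+2+6+12
…and 33 more, for 45 total.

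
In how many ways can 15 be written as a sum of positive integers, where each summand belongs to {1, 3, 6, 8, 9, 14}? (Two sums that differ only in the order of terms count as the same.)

Listing the qualifying partitions of 15:
14,1
9,6
9,3,3
9,3,1,1,1
9,1,1,1,1,1,1
8,6,1
8,3,3,1
8,3,1,1,1,1
8,1,1,1,1,1,1,1
6,6,3
6,6,1,1,1
6,3,3,3
6,3,3,1,1,1
6,3,1,1,1,1,1,1
6,1,1,1,1,1,1,1,1,1
3,3,3,3,3
3,3,3,3,1,1,1
3,3,3,1,1,1,1,1,1
3,3,1,1,1,1,1,1,1,1,1
3,1,1,1,1,1,1,1,1,1,1,1,1
1,1,1,1,1,1,1,1,1,1,1,1,1,1,1

21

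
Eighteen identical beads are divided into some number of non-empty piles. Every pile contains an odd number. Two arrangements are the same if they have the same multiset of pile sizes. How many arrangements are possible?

A partial list (first 12 by largest part):
17,1
15,3
15,1,1,1
13,5
13,3,1,1
13,1,1,1,1,1
11,7
11,5,1,1
11,3,3,1
11,3,1,1,1,1
11,1,1,1,1,1,1,1
9,9
…and 34 more, for 46 total.

46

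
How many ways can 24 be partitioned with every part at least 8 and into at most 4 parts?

They are:
24
8+16
9+15
10+14
11+13
12+12
8+8+8

7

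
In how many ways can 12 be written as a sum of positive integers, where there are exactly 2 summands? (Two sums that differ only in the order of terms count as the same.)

6

Enumerating:
11,1
10,2
9,3
8,4
7,5
6,6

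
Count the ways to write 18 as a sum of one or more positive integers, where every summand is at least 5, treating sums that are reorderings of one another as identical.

9

The partitions of 18 that satisfy the conditions:
18
13 + 5
12 + 6
11 + 7
10 + 8
9 + 9
8 + 5 + 5
7 + 6 + 5
6 + 6 + 6
Counting gives 9.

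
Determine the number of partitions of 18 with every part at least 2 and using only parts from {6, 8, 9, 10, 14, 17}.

Listing the qualifying partitions of 18:
10,8
9,9
6,6,6

3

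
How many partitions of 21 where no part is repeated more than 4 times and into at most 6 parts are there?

327

A full systematic count gives 327.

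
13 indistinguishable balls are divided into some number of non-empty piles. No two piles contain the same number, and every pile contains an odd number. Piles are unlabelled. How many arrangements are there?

3

The partitions of 13 that satisfy the conditions:
13
1, 3, 9
1, 5, 7
That's 3 in total.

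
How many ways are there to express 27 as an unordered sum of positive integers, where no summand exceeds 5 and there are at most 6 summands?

The partitions of 27 that satisfy the conditions:
5 + 5 + 5 + 5 + 5 + 2
5 + 5 + 5 + 5 + 4 + 3
5 + 5 + 5 + 4 + 4 + 4

3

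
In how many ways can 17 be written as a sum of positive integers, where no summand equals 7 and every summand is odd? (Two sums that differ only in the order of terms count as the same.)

28

A partial list (first 12 by largest part):
17
15,1,1
13,3,1
13,1,1,1,1
11,5,1
11,3,3
11,3,1,1,1
11,1,1,1,1,1,1
9,5,3
9,5,1,1,1
9,3,3,1,1
9,3,1,1,1,1,1
…and 16 more, for 28 total.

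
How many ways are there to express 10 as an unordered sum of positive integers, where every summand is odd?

10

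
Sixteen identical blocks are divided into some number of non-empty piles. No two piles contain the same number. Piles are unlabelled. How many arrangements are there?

There are too many to list fully; the first 12 (by largest part) are:
16
15 + 1
14 + 2
13 + 3
13 + 2 + 1
12 + 4
12 + 3 + 1
11 + 5
11 + 4 + 1
11 + 3 + 2
10 + 6
10 + 5 + 1
…and 20 more, for 32 total.

32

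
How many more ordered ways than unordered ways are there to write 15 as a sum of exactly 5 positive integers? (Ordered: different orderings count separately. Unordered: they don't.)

971

Ordered (compositions into 5 parts): C(14,4) = 1001.
Partitions of 15 into exactly 5 parts: 30.
Difference: 1001 − 30 = 971.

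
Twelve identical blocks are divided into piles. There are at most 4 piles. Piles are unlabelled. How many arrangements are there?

34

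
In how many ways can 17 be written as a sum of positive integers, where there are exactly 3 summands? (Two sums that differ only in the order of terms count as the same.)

24

The partitions of 17 that satisfy the conditions:
1 + 1 + 15
1 + 2 + 14
1 + 3 + 13
2 + 2 + 13
1 + 4 + 12
2 + 3 + 12
1 + 5 + 11
2 + 4 + 11
3 + 3 + 11
1 + 6 + 10
2 + 5 + 10
3 + 4 + 10
1 + 7 + 9
2 + 6 + 9
3 + 5 + 9
4 + 4 + 9
1 + 8 + 8
2 + 7 + 8
3 + 6 + 8
4 + 5 + 8
3 + 7 + 7
4 + 6 + 7
5 + 5 + 7
5 + 6 + 6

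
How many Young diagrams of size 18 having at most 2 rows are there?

10

The partitions of 18 that satisfy the conditions:
18
17+1
16+2
15+3
14+4
13+5
12+6
11+7
10+8
9+9
Counting gives 10.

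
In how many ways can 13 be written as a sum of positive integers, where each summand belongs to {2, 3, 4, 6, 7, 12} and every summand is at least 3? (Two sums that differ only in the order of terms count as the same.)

The partitions of 13 that satisfy the conditions:
7,6
7,3,3
6,4,3
4,3,3,3

4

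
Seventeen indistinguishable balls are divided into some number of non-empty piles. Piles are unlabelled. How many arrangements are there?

297

A full systematic count gives 297.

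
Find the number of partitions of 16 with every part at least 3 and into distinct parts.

The partitions of 16 that satisfy the conditions:
16
13+3
12+4
11+5
10+6
9+7
9+4+3
8+5+3
7+6+3
7+5+4

10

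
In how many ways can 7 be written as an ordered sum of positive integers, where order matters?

The number of compositions of n is 2^(n−1); here 2^6 = 64.

64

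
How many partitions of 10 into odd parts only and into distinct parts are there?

2

Listing the qualifying partitions of 10:
9+1
7+3
Counting gives 2.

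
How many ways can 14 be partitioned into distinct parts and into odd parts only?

Enumerating:
1, 13
3, 11
5, 9
Counting gives 3.

3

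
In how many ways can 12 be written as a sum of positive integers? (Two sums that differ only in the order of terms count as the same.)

77

Counting exhaustively, 77 partitions satisfy the conditions.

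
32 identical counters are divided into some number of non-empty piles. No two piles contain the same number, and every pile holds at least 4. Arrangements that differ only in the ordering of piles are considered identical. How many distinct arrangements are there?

71

A full systematic count gives 71.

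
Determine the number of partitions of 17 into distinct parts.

38

A partial list (first 12 by largest part):
17
16 + 1
15 + 2
14 + 3
14 + 2 + 1
13 + 4
13 + 3 + 1
12 + 5
12 + 4 + 1
12 + 3 + 2
11 + 6
11 + 5 + 1
…and 26 more, for 38 total.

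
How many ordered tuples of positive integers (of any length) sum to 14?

The number of compositions of n is 2^(n−1); here 2^13 = 8192.

8192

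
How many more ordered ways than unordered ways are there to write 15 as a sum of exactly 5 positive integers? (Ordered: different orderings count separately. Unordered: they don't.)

971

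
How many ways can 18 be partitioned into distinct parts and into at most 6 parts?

46

There are too many to list fully; the first 12 (by largest part) are:
18
1, 17
2, 16
3, 15
1, 2, 15
4, 14
1, 3, 14
5, 13
1, 4, 13
2, 3, 13
6, 12
1, 5, 12
…and 34 more, for 46 total.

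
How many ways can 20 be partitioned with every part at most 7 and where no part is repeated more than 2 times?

There are too many to list fully; the first 12 (by largest part) are:
7 + 7 + 6
7 + 7 + 5 + 1
7 + 7 + 4 + 2
7 + 7 + 4 + 1 + 1
7 + 7 + 3 + 3
7 + 7 + 3 + 2 + 1
7 + 7 + 2 + 2 + 1 + 1
7 + 6 + 6 + 1
7 + 6 + 5 + 2
7 + 6 + 5 + 1 + 1
7 + 6 + 4 + 3
7 + 6 + 4 + 2 + 1
…and 53 more, for 65 total.

65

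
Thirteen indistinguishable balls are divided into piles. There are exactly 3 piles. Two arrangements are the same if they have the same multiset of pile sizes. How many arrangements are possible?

The partitions of 13 that satisfy the conditions:
11,1,1
10,2,1
9,3,1
9,2,2
8,4,1
8,3,2
7,5,1
7,4,2
7,3,3
6,6,1
6,5,2
6,4,3
5,5,3
5,4,4
Counting gives 14.

14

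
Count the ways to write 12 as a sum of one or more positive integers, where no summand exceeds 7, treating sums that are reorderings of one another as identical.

A partial list (first 12 by largest part):
7+5
7+4+1
7+3+2
7+3+1+1
7+2+2+1
7+2+1+1+1
7+1+1+1+1+1
6+6
6+5+1
6+4+2
6+4+1+1
6+3+3
…and 53 more, for 65 total.

65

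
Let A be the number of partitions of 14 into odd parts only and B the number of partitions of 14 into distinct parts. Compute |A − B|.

0

Partitions of 14 into odd parts only: 22.
Partitions of 14 into distinct parts: 22.
|22 − 22| = 0.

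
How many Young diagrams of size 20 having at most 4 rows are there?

A full systematic count gives 108.

108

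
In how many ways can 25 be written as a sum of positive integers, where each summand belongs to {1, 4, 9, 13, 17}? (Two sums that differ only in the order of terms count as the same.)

Enumerating:
17,4,4
17,4,1,1,1,1
17,1,1,1,1,1,1,1,1
13,9,1,1,1
13,4,4,4
13,4,4,1,1,1,1
13,4,1,1,1,1,1,1,1,1
13,1,1,1,1,1,1,1,1,1,1,1,1
9,9,4,1,1,1
9,9,1,1,1,1,1,1,1
9,4,4,4,4
9,4,4,4,1,1,1,1
9,4,4,1,1,1,1,1,1,1,1
9,4,1,1,1,1,1,1,1,1,1,1,1,1
9,1,1,1,1,1,1,1,1,1,1,1,1,1,1,1,1
4,4,4,4,4,4,1
4,4,4,4,4,1,1,1,1,1
4,4,4,4,1,1,1,1,1,1,1,1,1
4,4,4,1,1,1,1,1,1,1,1,1,1,1,1,1
4,4,1,1,1,1,1,1,1,1,1,1,1,1,1,1,1,1,1
4,1,1,1,1,1,1,1,1,1,1,1,1,1,1,1,1,1,1,1,1,1
1,1,1,1,1,1,1,1,1,1,1,1,1,1,1,1,1,1,1,1,1,1,1,1,1

22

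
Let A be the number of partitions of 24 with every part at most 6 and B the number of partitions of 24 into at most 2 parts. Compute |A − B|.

519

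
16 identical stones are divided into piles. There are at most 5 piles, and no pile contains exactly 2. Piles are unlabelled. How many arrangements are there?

54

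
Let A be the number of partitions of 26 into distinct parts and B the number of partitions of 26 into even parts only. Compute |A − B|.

64

Partitions of 26 into distinct parts: 165.
Partitions of 26 into even parts only: 101.
|165 − 101| = 64.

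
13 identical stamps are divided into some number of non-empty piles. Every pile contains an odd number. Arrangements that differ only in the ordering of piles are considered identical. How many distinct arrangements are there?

Listing the qualifying partitions of 13:
13
11 + 1 + 1
9 + 3 + 1
9 + 1 + 1 + 1 + 1
7 + 5 + 1
7 + 3 + 3
7 + 3 + 1 + 1 + 1
7 + 1 + 1 + 1 + 1 + 1 + 1
5 + 5 + 3
5 + 5 + 1 + 1 + 1
5 + 3 + 3 + 1 + 1
5 + 3 + 1 + 1 + 1 + 1 + 1
5 + 1 + 1 + 1 + 1 + 1 + 1 + 1 + 1
3 + 3 + 3 + 3 + 1
3 + 3 + 3 + 1 + 1 + 1 + 1
3 + 3 + 1 + 1 + 1 + 1 + 1 + 1 + 1
3 + 1 + 1 + 1 + 1 + 1 + 1 + 1 + 1 + 1 + 1
1 + 1 + 1 + 1 + 1 + 1 + 1 + 1 + 1 + 1 + 1 + 1 + 1

18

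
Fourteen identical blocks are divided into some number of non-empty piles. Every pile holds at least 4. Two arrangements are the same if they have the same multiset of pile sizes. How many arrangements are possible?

7

They are:
14
10, 4
9, 5
8, 6
7, 7
6, 4, 4
5, 5, 4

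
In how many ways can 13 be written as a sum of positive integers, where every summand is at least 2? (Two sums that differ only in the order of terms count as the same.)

The partitions of 13 that satisfy the conditions:
13
11, 2
10, 3
9, 4
9, 2, 2
8, 5
8, 3, 2
7, 6
7, 4, 2
7, 3, 3
7, 2, 2, 2
6, 5, 2
6, 4, 3
6, 3, 2, 2
5, 5, 3
5, 4, 4
5, 4, 2, 2
5, 3, 3, 2
5, 2, 2, 2, 2
4, 4, 3, 2
4, 3, 3, 3
4, 3, 2, 2, 2
3, 3, 3, 2, 2
3, 2, 2, 2, 2, 2
That's 24 in total.

24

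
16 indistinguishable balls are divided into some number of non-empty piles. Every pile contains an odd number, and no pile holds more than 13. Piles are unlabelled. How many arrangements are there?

A partial list (first 12 by largest part):
13, 3
13, 1, 1, 1
11, 5
11, 3, 1, 1
11, 1, 1, 1, 1, 1
9, 7
9, 5, 1, 1
9, 3, 3, 1
9, 3, 1, 1, 1, 1
9, 1, 1, 1, 1, 1, 1, 1
7, 7, 1, 1
7, 5, 3, 1
…and 19 more, for 31 total.

31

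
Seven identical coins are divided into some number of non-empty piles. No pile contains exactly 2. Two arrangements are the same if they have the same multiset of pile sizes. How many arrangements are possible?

8

They are:
7
6 + 1
5 + 1 + 1
4 + 3
4 + 1 + 1 + 1
3 + 3 + 1
3 + 1 + 1 + 1 + 1
1 + 1 + 1 + 1 + 1 + 1 + 1
Counting gives 8.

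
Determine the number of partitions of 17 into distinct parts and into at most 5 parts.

38

A partial list (first 12 by largest part):
17
16+1
15+2
14+3
14+2+1
13+4
13+3+1
12+5
12+4+1
12+3+2
11+6
11+5+1
…and 26 more, for 38 total.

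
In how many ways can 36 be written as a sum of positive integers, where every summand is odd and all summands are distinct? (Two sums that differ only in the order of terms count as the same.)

33

There are too many to list fully; the first 12 (by largest part) are:
35+1
33+3
31+5
29+7
27+9
27+5+3+1
25+11
25+7+3+1
23+13
23+9+3+1
23+7+5+1
21+15
…and 21 more, for 33 total.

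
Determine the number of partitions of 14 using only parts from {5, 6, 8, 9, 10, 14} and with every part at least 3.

3

Enumerating:
14
9, 5
8, 6
That's 3 in total.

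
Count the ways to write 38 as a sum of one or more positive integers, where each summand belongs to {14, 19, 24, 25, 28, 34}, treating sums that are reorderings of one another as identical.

They are:
24, 14
19, 19

2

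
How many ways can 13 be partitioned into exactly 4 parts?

18

Enumerating:
10+1+1+1
9+2+1+1
8+3+1+1
8+2+2+1
7+4+1+1
7+3+2+1
7+2+2+2
6+5+1+1
6+4+2+1
6+3+3+1
6+3+2+2
5+5+2+1
5+4+3+1
5+4+2+2
5+3+3+2
4+4+4+1
4+4+3+2
4+3+3+3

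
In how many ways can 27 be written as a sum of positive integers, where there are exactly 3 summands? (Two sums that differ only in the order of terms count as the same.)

61

There are too many to list fully; the first 12 (by largest part) are:
25 + 1 + 1
24 + 2 + 1
23 + 3 + 1
23 + 2 + 2
22 + 4 + 1
22 + 3 + 2
21 + 5 + 1
21 + 4 + 2
21 + 3 + 3
20 + 6 + 1
20 + 5 + 2
20 + 4 + 3
…and 49 more, for 61 total.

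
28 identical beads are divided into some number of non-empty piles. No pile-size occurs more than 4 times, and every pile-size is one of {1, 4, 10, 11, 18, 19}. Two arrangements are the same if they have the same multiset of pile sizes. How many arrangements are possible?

9

The partitions of 28 that satisfy the conditions:
19+4+4+1
18+10
18+4+4+1+1
11+11+4+1+1
11+10+4+1+1+1
11+4+4+4+4+1
10+10+4+4
10+10+4+1+1+1+1
10+4+4+4+4+1+1
Counting gives 9.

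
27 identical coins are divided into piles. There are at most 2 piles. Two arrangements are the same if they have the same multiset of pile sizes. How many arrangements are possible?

14

Listing the qualifying partitions of 27:
27
1+26
2+25
3+24
4+23
5+22
6+21
7+20
8+19
9+18
10+17
11+16
12+15
13+14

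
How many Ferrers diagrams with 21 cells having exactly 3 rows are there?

A partial list (first 12 by largest part):
1,1,19
1,2,18
1,3,17
2,2,17
1,4,16
2,3,16
1,5,15
2,4,15
3,3,15
1,6,14
2,5,14
3,4,14
…and 25 more, for 37 total.

37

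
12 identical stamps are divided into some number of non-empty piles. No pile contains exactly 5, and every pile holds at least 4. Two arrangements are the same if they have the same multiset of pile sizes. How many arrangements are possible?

4

They are:
12
4 + 8
6 + 6
4 + 4 + 4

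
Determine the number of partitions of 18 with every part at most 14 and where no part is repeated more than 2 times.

129

A full systematic count gives 129.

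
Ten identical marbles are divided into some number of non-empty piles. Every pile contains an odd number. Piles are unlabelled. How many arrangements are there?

Enumerating:
1,9
3,7
1,1,1,7
5,5
1,1,3,5
1,1,1,1,1,5
1,3,3,3
1,1,1,1,3,3
1,1,1,1,1,1,1,3
1,1,1,1,1,1,1,1,1,1
Counting gives 10.

10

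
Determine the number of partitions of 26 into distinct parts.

Systematic enumeration (by largest part, then next-largest, …) yields 165.

165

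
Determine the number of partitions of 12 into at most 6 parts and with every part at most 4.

They are:
4 + 4 + 4
1 + 3 + 4 + 4
2 + 2 + 4 + 4
1 + 1 + 2 + 4 + 4
1 + 1 + 1 + 1 + 4 + 4
2 + 3 + 3 + 4
1 + 1 + 3 + 3 + 4
1 + 2 + 2 + 3 + 4
1 + 1 + 1 + 2 + 3 + 4
2 + 2 + 2 + 2 + 4
1 + 1 + 2 + 2 + 2 + 4
3 + 3 + 3 + 3
1 + 2 + 3 + 3 + 3
1 + 1 + 1 + 3 + 3 + 3
2 + 2 + 2 + 3 + 3
1 + 1 + 2 + 2 + 3 + 3
1 + 2 + 2 + 2 + 2 + 3
2 + 2 + 2 + 2 + 2 + 2

18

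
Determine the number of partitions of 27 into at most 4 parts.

Counting exhaustively, 225 partitions satisfy the conditions.

225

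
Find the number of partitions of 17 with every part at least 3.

25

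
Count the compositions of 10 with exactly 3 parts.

A composition of 10 into 3 positive parts is chosen by placing 2 dividers among the 9 gaps between 10 units: C(9,2) = 36.

36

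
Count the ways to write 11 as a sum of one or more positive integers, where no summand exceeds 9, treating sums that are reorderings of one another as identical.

A partial list (first 12 by largest part):
9 + 2
9 + 1 + 1
8 + 3
8 + 2 + 1
8 + 1 + 1 + 1
7 + 4
7 + 3 + 1
7 + 2 + 2
7 + 2 + 1 + 1
7 + 1 + 1 + 1 + 1
6 + 5
6 + 4 + 1
…and 42 more, for 54 total.

54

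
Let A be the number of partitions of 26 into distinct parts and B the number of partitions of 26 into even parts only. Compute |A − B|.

Partitions of 26 into distinct parts: 165.
Partitions of 26 into even parts only: 101.
|165 − 101| = 64.

64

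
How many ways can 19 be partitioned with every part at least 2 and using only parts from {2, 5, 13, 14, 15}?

They are:
15+2+2
14+5
13+2+2+2
5+5+5+2+2
5+2+2+2+2+2+2+2

5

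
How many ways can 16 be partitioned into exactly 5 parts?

37

There are too many to list fully; the first 12 (by largest part) are:
12+1+1+1+1
11+2+1+1+1
10+3+1+1+1
10+2+2+1+1
9+4+1+1+1
9+3+2+1+1
9+2+2+2+1
8+5+1+1+1
8+4+2+1+1
8+3+3+1+1
8+3+2+2+1
8+2+2+2+2
…and 25 more, for 37 total.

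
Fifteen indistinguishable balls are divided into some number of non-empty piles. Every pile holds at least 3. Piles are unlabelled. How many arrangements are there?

17

The partitions of 15 that satisfy the conditions:
15
12 + 3
11 + 4
10 + 5
9 + 6
9 + 3 + 3
8 + 7
8 + 4 + 3
7 + 5 + 3
7 + 4 + 4
6 + 6 + 3
6 + 5 + 4
6 + 3 + 3 + 3
5 + 5 + 5
5 + 4 + 3 + 3
4 + 4 + 4 + 3
3 + 3 + 3 + 3 + 3
Counting gives 17.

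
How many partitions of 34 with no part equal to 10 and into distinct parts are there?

410

There are 410 such partitions.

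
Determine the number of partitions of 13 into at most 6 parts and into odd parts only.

11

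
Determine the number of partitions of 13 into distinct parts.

Enumerating:
13
1,12
2,11
3,10
1,2,10
4,9
1,3,9
5,8
1,4,8
2,3,8
6,7
1,5,7
2,4,7
1,2,3,7
2,5,6
3,4,6
1,2,4,6
1,3,4,5
That's 18 in total.

18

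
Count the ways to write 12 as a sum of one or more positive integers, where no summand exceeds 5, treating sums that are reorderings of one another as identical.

There are too many to list fully; the first 12 (by largest part) are:
2 + 5 + 5
1 + 1 + 5 + 5
3 + 4 + 5
1 + 2 + 4 + 5
1 + 1 + 1 + 4 + 5
1 + 3 + 3 + 5
2 + 2 + 3 + 5
1 + 1 + 2 + 3 + 5
1 + 1 + 1 + 1 + 3 + 5
1 + 2 + 2 + 2 + 5
1 + 1 + 1 + 2 + 2 + 5
1 + 1 + 1 + 1 + 1 + 2 + 5
…and 35 more, for 47 total.

47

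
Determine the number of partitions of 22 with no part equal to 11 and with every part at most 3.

There are too many to list fully; the first 12 (by largest part) are:
3 + 3 + 3 + 3 + 3 + 3 + 3 + 1
3 + 3 + 3 + 3 + 3 + 3 + 2 + 2
3 + 3 + 3 + 3 + 3 + 3 + 2 + 1 + 1
3 + 3 + 3 + 3 + 3 + 3 + 1 + 1 + 1 + 1
3 + 3 + 3 + 3 + 3 + 2 + 2 + 2 + 1
3 + 3 + 3 + 3 + 3 + 2 + 2 + 1 + 1 + 1
3 + 3 + 3 + 3 + 3 + 2 + 1 + 1 + 1 + 1 + 1
3 + 3 + 3 + 3 + 3 + 1 + 1 + 1 + 1 + 1 + 1 + 1
3 + 3 + 3 + 3 + 2 + 2 + 2 + 2 + 2
3 + 3 + 3 + 3 + 2 + 2 + 2 + 2 + 1 + 1
3 + 3 + 3 + 3 + 2 + 2 + 2 + 1 + 1 + 1 + 1
3 + 3 + 3 + 3 + 2 + 2 + 1 + 1 + 1 + 1 + 1 + 1
…and 40 more, for 52 total.

52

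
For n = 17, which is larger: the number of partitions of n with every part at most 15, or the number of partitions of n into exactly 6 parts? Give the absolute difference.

251

Partitions of 17 with every part at most 15: 295.
Partitions of 17 into exactly 6 parts: 44.
|295 − 44| = 251.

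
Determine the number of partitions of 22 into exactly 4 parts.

84

A full systematic count gives 84.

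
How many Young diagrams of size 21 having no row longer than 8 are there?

A full systematic count gives 525.

525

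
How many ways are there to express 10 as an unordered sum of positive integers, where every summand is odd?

10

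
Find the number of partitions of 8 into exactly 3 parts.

5

Listing the qualifying partitions of 8:
6, 1, 1
5, 2, 1
4, 3, 1
4, 2, 2
3, 3, 2
That's 5 in total.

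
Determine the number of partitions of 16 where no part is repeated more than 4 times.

164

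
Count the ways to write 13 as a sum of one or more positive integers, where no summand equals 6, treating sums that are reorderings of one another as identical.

Counting exhaustively, 86 partitions satisfy the conditions.

86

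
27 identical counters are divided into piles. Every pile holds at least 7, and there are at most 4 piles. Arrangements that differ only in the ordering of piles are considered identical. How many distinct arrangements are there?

Enumerating:
27
20, 7
19, 8
18, 9
17, 10
16, 11
15, 12
14, 13
13, 7, 7
12, 8, 7
11, 9, 7
11, 8, 8
10, 10, 7
10, 9, 8
9, 9, 9

15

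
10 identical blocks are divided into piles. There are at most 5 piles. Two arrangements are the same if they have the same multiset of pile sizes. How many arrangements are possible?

There are too many to list fully; the first 12 (by largest part) are:
10
1, 9
2, 8
1, 1, 8
3, 7
1, 2, 7
1, 1, 1, 7
4, 6
1, 3, 6
2, 2, 6
1, 1, 2, 6
1, 1, 1, 1, 6
…and 18 more, for 30 total.

30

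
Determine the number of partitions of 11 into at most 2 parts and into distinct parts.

6

The partitions of 11 that satisfy the conditions:
11
10,1
9,2
8,3
7,4
6,5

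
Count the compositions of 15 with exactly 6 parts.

2002

By stars and bars with positive parts, the count is C(14,5) = 2002.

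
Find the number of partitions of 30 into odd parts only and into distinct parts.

18

Enumerating:
29 + 1
27 + 3
25 + 5
23 + 7
21 + 9
21 + 5 + 3 + 1
19 + 11
19 + 7 + 3 + 1
17 + 13
17 + 9 + 3 + 1
17 + 7 + 5 + 1
15 + 11 + 3 + 1
15 + 9 + 5 + 1
15 + 7 + 5 + 3
13 + 11 + 5 + 1
13 + 9 + 7 + 1
13 + 9 + 5 + 3
11 + 9 + 7 + 3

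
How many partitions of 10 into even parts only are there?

7

The partitions of 10 that satisfy the conditions:
10
8, 2
6, 4
6, 2, 2
4, 4, 2
4, 2, 2, 2
2, 2, 2, 2, 2
Counting gives 7.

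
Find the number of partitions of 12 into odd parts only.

Listing the qualifying partitions of 12:
1 + 11
3 + 9
1 + 1 + 1 + 9
5 + 7
1 + 1 + 3 + 7
1 + 1 + 1 + 1 + 1 + 7
1 + 1 + 5 + 5
1 + 3 + 3 + 5
1 + 1 + 1 + 1 + 3 + 5
1 + 1 + 1 + 1 + 1 + 1 + 1 + 5
3 + 3 + 3 + 3
1 + 1 + 1 + 3 + 3 + 3
1 + 1 + 1 + 1 + 1 + 1 + 3 + 3
1 + 1 + 1 + 1 + 1 + 1 + 1 + 1 + 1 + 3
1 + 1 + 1 + 1 + 1 + 1 + 1 + 1 + 1 + 1 + 1 + 1
That's 15 in total.

15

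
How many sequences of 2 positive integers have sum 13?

Equivalently, choose which 1 of the 12 gaps become plus signs: C(12,1) = 12.

12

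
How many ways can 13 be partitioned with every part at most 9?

94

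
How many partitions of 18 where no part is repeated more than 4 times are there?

262

Enumerating by decreasing first part gives 262 partitions in all.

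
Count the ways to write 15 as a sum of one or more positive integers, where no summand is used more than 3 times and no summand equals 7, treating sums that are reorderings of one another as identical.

A full systematic count gives 89.

89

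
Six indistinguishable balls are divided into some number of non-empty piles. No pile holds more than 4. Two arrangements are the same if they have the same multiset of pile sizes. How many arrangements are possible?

Listing the qualifying partitions of 6:
4+2
4+1+1
3+3
3+2+1
3+1+1+1
2+2+2
2+2+1+1
2+1+1+1+1
1+1+1+1+1+1

9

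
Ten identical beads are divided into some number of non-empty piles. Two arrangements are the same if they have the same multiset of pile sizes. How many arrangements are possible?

42

There are too many to list fully; the first 12 (by largest part) are:
10
1+9
2+8
1+1+8
3+7
1+2+7
1+1+1+7
4+6
1+3+6
2+2+6
1+1+2+6
1+1+1+1+6
…and 30 more, for 42 total.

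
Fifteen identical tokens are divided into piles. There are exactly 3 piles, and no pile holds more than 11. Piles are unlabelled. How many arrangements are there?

The partitions of 15 that satisfy the conditions:
11 + 3 + 1
11 + 2 + 2
10 + 4 + 1
10 + 3 + 2
9 + 5 + 1
9 + 4 + 2
9 + 3 + 3
8 + 6 + 1
8 + 5 + 2
8 + 4 + 3
7 + 7 + 1
7 + 6 + 2
7 + 5 + 3
7 + 4 + 4
6 + 6 + 3
6 + 5 + 4
5 + 5 + 5

17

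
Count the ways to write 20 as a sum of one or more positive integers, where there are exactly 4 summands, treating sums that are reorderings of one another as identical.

There are too many to list fully; the first 12 (by largest part) are:
17 + 1 + 1 + 1
16 + 2 + 1 + 1
15 + 3 + 1 + 1
15 + 2 + 2 + 1
14 + 4 + 1 + 1
14 + 3 + 2 + 1
14 + 2 + 2 + 2
13 + 5 + 1 + 1
13 + 4 + 2 + 1
13 + 3 + 3 + 1
13 + 3 + 2 + 2
12 + 6 + 1 + 1
…and 52 more, for 64 total.

64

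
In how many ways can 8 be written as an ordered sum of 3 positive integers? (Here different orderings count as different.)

Place 2 bars in the 7 internal gaps of a row of 8 dots: C(7,2) = 21.

21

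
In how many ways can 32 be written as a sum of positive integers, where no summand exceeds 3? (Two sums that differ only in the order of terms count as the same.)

Direct enumeration gives 102 partitions.

102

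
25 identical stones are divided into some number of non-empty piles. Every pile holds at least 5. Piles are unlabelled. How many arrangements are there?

A partial list (first 12 by largest part):
25
20 + 5
19 + 6
18 + 7
17 + 8
16 + 9
15 + 10
15 + 5 + 5
14 + 11
14 + 6 + 5
13 + 12
13 + 7 + 5
…and 18 more, for 30 total.

30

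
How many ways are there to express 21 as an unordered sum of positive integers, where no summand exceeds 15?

773

Counting exhaustively, 773 partitions satisfy the conditions.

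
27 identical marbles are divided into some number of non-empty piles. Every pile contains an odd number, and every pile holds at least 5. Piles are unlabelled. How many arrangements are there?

Enumerating:
27
17 + 5 + 5
15 + 7 + 5
13 + 9 + 5
13 + 7 + 7
11 + 11 + 5
11 + 9 + 7
9 + 9 + 9
7 + 5 + 5 + 5 + 5
Counting gives 9.

9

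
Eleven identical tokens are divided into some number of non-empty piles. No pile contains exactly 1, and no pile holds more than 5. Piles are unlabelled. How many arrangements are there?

Listing the qualifying partitions of 11:
5,4,2
5,3,3
5,2,2,2
4,4,3
4,3,2,2
3,3,3,2
3,2,2,2,2
Counting gives 7.

7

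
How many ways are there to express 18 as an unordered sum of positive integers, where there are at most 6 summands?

199

Counting exhaustively, 199 partitions satisfy the conditions.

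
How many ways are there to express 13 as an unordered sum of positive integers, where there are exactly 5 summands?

The partitions of 13 that satisfy the conditions:
9 + 1 + 1 + 1 + 1
8 + 2 + 1 + 1 + 1
7 + 3 + 1 + 1 + 1
7 + 2 + 2 + 1 + 1
6 + 4 + 1 + 1 + 1
6 + 3 + 2 + 1 + 1
6 + 2 + 2 + 2 + 1
5 + 5 + 1 + 1 + 1
5 + 4 + 2 + 1 + 1
5 + 3 + 3 + 1 + 1
5 + 3 + 2 + 2 + 1
5 + 2 + 2 + 2 + 2
4 + 4 + 3 + 1 + 1
4 + 4 + 2 + 2 + 1
4 + 3 + 3 + 2 + 1
4 + 3 + 2 + 2 + 2
3 + 3 + 3 + 3 + 1
3 + 3 + 3 + 2 + 2
That's 18 in total.

18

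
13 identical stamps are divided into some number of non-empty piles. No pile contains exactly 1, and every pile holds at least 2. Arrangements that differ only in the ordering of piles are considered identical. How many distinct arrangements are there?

They are:
13
11 + 2
10 + 3
9 + 4
9 + 2 + 2
8 + 5
8 + 3 + 2
7 + 6
7 + 4 + 2
7 + 3 + 3
7 + 2 + 2 + 2
6 + 5 + 2
6 + 4 + 3
6 + 3 + 2 + 2
5 + 5 + 3
5 + 4 + 4
5 + 4 + 2 + 2
5 + 3 + 3 + 2
5 + 2 + 2 + 2 + 2
4 + 4 + 3 + 2
4 + 3 + 3 + 3
4 + 3 + 2 + 2 + 2
3 + 3 + 3 + 2 + 2
3 + 2 + 2 + 2 + 2 + 2

24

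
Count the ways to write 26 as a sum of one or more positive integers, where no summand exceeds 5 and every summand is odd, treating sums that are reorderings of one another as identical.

A partial list (first 12 by largest part):
5+5+5+5+5+1
5+5+5+5+3+3
5+5+5+5+3+1+1+1
5+5+5+5+1+1+1+1+1+1
5+5+5+3+3+3+1+1
5+5+5+3+3+1+1+1+1+1
5+5+5+3+1+1+1+1+1+1+1+1
5+5+5+1+1+1+1+1+1+1+1+1+1+1
5+5+3+3+3+3+3+1
5+5+3+3+3+3+1+1+1+1
5+5+3+3+3+1+1+1+1+1+1+1
5+5+3+3+1+1+1+1+1+1+1+1+1+1
…and 19 more, for 31 total.

31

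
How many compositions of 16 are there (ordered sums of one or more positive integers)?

There are 15 gaps and each independently is a cut or not, giving 2^15 = 32768.

32768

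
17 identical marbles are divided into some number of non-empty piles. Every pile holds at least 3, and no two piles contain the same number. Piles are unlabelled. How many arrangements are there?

12

Listing the qualifying partitions of 17:
17
3 + 14
4 + 13
5 + 12
6 + 11
7 + 10
3 + 4 + 10
8 + 9
3 + 5 + 9
3 + 6 + 8
4 + 5 + 8
4 + 6 + 7
Counting gives 12.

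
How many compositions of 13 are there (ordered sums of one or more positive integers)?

4096

The number of compositions of n is 2^(n−1); here 2^12 = 4096.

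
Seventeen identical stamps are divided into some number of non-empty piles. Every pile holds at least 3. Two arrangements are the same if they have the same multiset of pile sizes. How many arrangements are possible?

25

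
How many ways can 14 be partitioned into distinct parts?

They are:
14
13, 1
12, 2
11, 3
11, 2, 1
10, 4
10, 3, 1
9, 5
9, 4, 1
9, 3, 2
8, 6
8, 5, 1
8, 4, 2
8, 3, 2, 1
7, 6, 1
7, 5, 2
7, 4, 3
7, 4, 2, 1
6, 5, 3
6, 5, 2, 1
6, 4, 3, 1
5, 4, 3, 2
That's 22 in total.

22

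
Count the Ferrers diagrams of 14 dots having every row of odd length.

22

They are:
13 + 1
11 + 3
11 + 1 + 1 + 1
9 + 5
9 + 3 + 1 + 1
9 + 1 + 1 + 1 + 1 + 1
7 + 7
7 + 5 + 1 + 1
7 + 3 + 3 + 1
7 + 3 + 1 + 1 + 1 + 1
7 + 1 + 1 + 1 + 1 + 1 + 1 + 1
5 + 5 + 3 + 1
5 + 5 + 1 + 1 + 1 + 1
5 + 3 + 3 + 3
5 + 3 + 3 + 1 + 1 + 1
5 + 3 + 1 + 1 + 1 + 1 + 1 + 1
5 + 1 + 1 + 1 + 1 + 1 + 1 + 1 + 1 + 1
3 + 3 + 3 + 3 + 1 + 1
3 + 3 + 3 + 1 + 1 + 1 + 1 + 1
3 + 3 + 1 + 1 + 1 + 1 + 1 + 1 + 1 + 1
3 + 1 + 1 + 1 + 1 + 1 + 1 + 1 + 1 + 1 + 1 + 1
1 + 1 + 1 + 1 + 1 + 1 + 1 + 1 + 1 + 1 + 1 + 1 + 1 + 1
That's 22 in total.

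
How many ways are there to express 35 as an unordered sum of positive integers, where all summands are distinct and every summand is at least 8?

Enumerating:
35
27,8
26,9
25,10
24,11
23,12
22,13
21,14
20,15
19,16
18,17
18,9,8
17,10,8
16,11,8
16,10,9
15,12,8
15,11,9
14,13,8
14,12,9
14,11,10
13,12,10
That's 21 in total.

21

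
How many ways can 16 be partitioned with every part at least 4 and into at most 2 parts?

The partitions of 16 that satisfy the conditions:
16
4,12
5,11
6,10
7,9
8,8

6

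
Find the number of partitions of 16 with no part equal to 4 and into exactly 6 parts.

22

The partitions of 16 that satisfy the conditions:
11,1,1,1,1,1
10,2,1,1,1,1
9,3,1,1,1,1
9,2,2,1,1,1
8,3,2,1,1,1
8,2,2,2,1,1
7,5,1,1,1,1
7,3,3,1,1,1
7,3,2,2,1,1
7,2,2,2,2,1
6,6,1,1,1,1
6,5,2,1,1,1
6,3,3,2,1,1
6,3,2,2,2,1
6,2,2,2,2,2
5,5,3,1,1,1
5,5,2,2,1,1
5,3,3,3,1,1
5,3,3,2,2,1
5,3,2,2,2,2
3,3,3,3,3,1
3,3,3,3,2,2
Counting gives 22.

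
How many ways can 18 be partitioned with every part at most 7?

248

Systematic enumeration (by largest part, then next-largest, …) yields 248.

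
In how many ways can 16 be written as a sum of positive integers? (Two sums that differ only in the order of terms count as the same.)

A full systematic count gives 231.

231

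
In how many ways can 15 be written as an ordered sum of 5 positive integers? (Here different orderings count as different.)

1001

By stars and bars with positive parts, the count is C(14,4) = 1001.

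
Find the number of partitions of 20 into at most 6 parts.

282

Counting exhaustively, 282 partitions satisfy the conditions.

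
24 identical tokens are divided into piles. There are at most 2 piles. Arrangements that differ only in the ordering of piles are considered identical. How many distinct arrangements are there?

The partitions of 24 that satisfy the conditions:
24
1,23
2,22
3,21
4,20
5,19
6,18
7,17
8,16
9,15
10,14
11,13
12,12
That's 13 in total.

13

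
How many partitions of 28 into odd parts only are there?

A full systematic count gives 222.

222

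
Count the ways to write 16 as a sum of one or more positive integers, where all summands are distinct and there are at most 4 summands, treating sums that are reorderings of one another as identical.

31

There are too many to list fully; the first 12 (by largest part) are:
16
1 + 15
2 + 14
3 + 13
1 + 2 + 13
4 + 12
1 + 3 + 12
5 + 11
1 + 4 + 11
2 + 3 + 11
6 + 10
1 + 5 + 10
…and 19 more, for 31 total.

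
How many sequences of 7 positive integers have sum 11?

By stars and bars with positive parts, the count is C(10,6) = 210.

210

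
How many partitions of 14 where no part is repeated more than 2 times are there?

57

A partial list (first 12 by largest part):
14
13 + 1
12 + 2
12 + 1 + 1
11 + 3
11 + 2 + 1
10 + 4
10 + 3 + 1
10 + 2 + 2
10 + 2 + 1 + 1
9 + 5
9 + 4 + 1
…and 45 more, for 57 total.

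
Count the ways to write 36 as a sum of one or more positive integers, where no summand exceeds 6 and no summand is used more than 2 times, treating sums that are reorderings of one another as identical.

7

Enumerating:
6 + 6 + 5 + 5 + 4 + 4 + 3 + 3
6 + 6 + 5 + 5 + 4 + 4 + 3 + 2 + 1
6 + 6 + 5 + 5 + 4 + 4 + 2 + 2 + 1 + 1
6 + 6 + 5 + 5 + 4 + 3 + 3 + 2 + 2
6 + 6 + 5 + 5 + 4 + 3 + 3 + 2 + 1 + 1
6 + 6 + 5 + 4 + 4 + 3 + 3 + 2 + 2 + 1
6 + 5 + 5 + 4 + 4 + 3 + 3 + 2 + 2 + 1 + 1
That's 7 in total.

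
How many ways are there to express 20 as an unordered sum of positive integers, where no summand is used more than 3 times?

320

Systematic enumeration (by largest part, then next-largest, …) yields 320.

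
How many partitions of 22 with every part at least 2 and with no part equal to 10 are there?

189

Systematic enumeration (by largest part, then next-largest, …) yields 189.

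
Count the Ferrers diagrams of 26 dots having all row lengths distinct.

Direct enumeration gives 165 partitions.

165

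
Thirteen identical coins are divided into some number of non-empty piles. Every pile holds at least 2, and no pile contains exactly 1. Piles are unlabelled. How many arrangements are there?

24

The partitions of 13 that satisfy the conditions:
13
11,2
10,3
9,4
9,2,2
8,5
8,3,2
7,6
7,4,2
7,3,3
7,2,2,2
6,5,2
6,4,3
6,3,2,2
5,5,3
5,4,4
5,4,2,2
5,3,3,2
5,2,2,2,2
4,4,3,2
4,3,3,3
4,3,2,2,2
3,3,3,2,2
3,2,2,2,2,2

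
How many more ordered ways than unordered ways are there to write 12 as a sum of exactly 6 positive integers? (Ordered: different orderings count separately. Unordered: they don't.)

451

Compositions: C(11,5) = 462.
Partitions of 12 into exactly 6 parts: 11.
Difference: 462 − 11 = 451.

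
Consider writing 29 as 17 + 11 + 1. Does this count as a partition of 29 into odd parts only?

The parts sum to 29, and the condition 'every summand is odd' holds.

Yes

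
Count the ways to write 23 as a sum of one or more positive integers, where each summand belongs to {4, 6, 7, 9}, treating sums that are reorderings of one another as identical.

Listing the qualifying partitions of 23:
9,7,7
9,6,4,4
7,6,6,4
7,4,4,4,4

4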